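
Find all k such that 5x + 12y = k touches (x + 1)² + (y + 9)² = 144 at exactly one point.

k = −269 or k = 43

The line touches the circle iff its distance from (−1, −9) is 12:
|5·(−1) + 12·(−9) − k| / √169 = 12
|k − (−113)| = 12·13, so k = 43 or k = −269.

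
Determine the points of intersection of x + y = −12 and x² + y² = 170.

Express y = −x − 12 and substitute into the circle:
2x² + 24x − 26 = 0  ⟹  x² + 12x − 13 = 0
x = 1 or x = −13, giving (1, −13) and (−13, 1).

(−13, 1) and (1, −13)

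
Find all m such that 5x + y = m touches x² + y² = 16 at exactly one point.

Tangency holds when the distance from the centre (0, 0) to the line equals the radius 4:
|5·0 + 1·0 − m| / √26 = 4
|m| = 4√26.

m = ±4√26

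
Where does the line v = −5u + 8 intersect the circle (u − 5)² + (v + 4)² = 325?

Express v = −5u + 8 and substitute into the circle:
26u² − 130u − 156 = 0  ⟹  u² − 5u − 6 = 0
u = 6 or u = −1, giving (6, −22) and (−1, 13).

(−1, 13) and (6, −22)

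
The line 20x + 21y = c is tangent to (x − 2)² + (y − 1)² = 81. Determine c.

Tangency holds when the distance from the centre (2, 1) to the line equals the radius 9:
|20·2 + 21·1 − c| / √841 = 9
|c − (61)| = 9·29, so c = 322 or c = −200.

c = −200 or c = 322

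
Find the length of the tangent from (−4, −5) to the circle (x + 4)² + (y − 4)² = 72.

Centre (−4, 4), r² = 72. |PO|² = (0)² + (−9)² = 81.
By the tangent–radius right angle, tangent length = √(|PO|² − r²) = √9 = 3.

3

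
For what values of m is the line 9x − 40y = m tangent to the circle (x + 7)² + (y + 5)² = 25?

m = −68 or m = 342

For a tangent, require d(centre, line) = r = 5.
|9·(−7) − 40·(−5) − m| / √1681 = 5
|m − (137)| = 5·41, so m = 342 or m = −68.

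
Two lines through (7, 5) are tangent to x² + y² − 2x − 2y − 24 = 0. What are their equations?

5x − y = 30 and x + 5y = 32

Let a tangent through (7, 5) have slope m. Its distance from (1, 1) must equal √26:
(−6m − (−4))² = 26(m² + 1)
5m² − 24m − 5 = 0, so m = 5 or m = −1/5.
With m = 5: 5x − y = 30. With m = −1/5: x + 5y = 32.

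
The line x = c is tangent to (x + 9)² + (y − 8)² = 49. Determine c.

Tangency holds when the distance from the centre (−9, 8) to the line equals the radius 7:
|1·(−9) + 0·8 − c| / √1 = 7
|c − (−9)| = 7, so c = −2 or c = −16.

c = −16 or c = −2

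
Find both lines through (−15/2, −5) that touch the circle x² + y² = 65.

8x + y = −65 and 4x + 7y = −65

Write the tangent as mx − y + (−5 − m·(−15/2)) = 0 and set its distance from the centre to √65:
(15/2m − (5))² = 65(m² + 1)
7m² + 60m + 32 = 0, so m = −8 or m = −4/7.
Through (−15/2, −5) these give 8x + y = −65 and 4x + 7y = −65.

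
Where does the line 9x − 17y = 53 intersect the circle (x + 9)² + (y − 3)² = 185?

Express y = (−53 + 9x)/17 and substitute into the circle:
370x² + 3330x − 19240 = 0  ⟹  x² + 9x − 52 = 0
x = 4 or x = −13, giving (4, −1) and (−13, −10).

(−13, −10) and (4, −1)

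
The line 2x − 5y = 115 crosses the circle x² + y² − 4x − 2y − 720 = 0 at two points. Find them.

From the line, y = (−115 + 2x)/5. Substituting:
29x² − 580x − 3625 = 0  ⟹  x² − 20x − 125 = 0
x = 25 or x = −5, giving (25, −13) and (−5, −25).

(−5, −25) and (25, −13)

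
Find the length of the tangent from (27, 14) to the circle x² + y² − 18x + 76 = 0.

Centre (9, 0), r² = 5. |PO|² = (18)² + (14)² = 520.
The tangent meets the radius at right angles, so tangent² = |PO|² − r² = 520 − 5 = 515.

√515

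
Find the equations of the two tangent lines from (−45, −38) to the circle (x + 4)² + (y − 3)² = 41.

Write the tangent as mx − y + (−38 − m·(−45)) = 0 and set its distance from the centre to √41:
[m·(41) − (41)]² = 41(m² + 1)
20m² − 41m + 20 = 0, so m = 4/5 or m = 5/4.
With m = 4/5: 4x − 5y = 10. With m = 5/4: 5x − 4y = −73.

4x − 5y = 10 and 5x − 4y = −73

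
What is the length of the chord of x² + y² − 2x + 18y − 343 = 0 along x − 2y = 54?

Centre (1, −9), r² = 425. Perpendicular distance d from centre to line = |−35| / √5 = 35/√5.
Half the chord is √(r² − d²) = √(180), so the full chord is 12√5.

12√5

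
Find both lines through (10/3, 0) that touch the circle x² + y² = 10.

3x − y = 10 and 3x + y = 10

Write the tangent as mx − y + (0 − m·(10/3)) = 0 and set its distance from the centre to √10:
[m·(−10/3) − (0)]² = 10(m² + 1)
m² − 9 = 0, so m = 3 or m = −3.
Through (10/3, 0) these give 3x − y = 10 and 3x + y = 10.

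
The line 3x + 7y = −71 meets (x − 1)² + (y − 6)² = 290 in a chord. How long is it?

2√58

Express y = (−71 − 3x)/7 and substitute into the circle:
58x² + 580x − 1392 = 0  ⟹  x² + 10x − 24 = 0
x = 2 or x = −12, giving (2, −11) and (−12, −5).
|(2, −11) − (−12, −5)| = √((14)² + (−6)²) = 2√58.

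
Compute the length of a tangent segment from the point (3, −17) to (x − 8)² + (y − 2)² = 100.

With centre O = (8, 2), |OP|² = 386 and r² = 100.
Power of the point: PT² = |PO|² − r² = 286, so PT = √286.

√286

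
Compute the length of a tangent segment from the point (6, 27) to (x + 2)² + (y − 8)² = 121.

4√19

With centre O = (−2, 8), |OP|² = 425 and r² = 121.
The tangent meets the radius at right angles, so tangent² = |PO|² − r² = 425 − 121 = 304.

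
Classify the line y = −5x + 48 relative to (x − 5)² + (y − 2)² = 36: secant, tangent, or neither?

secant

d² = (5·5 + 1·2 − (48))²/26 = 441/26; r² = 36.
Since d² < r², the line cuts the circle twice.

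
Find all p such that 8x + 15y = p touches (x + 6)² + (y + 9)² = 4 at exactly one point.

p = −217 or p = −149

Tangency holds when the distance from the centre (−6, −9) to the line equals the radius 2:
|8·(−6) + 15·(−9) − p| / √289 = 2
|p − (−183)| = 2·17, so p = −149 or p = −217.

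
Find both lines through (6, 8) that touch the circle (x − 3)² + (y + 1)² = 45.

Let a tangent through (6, 8) have slope m. Its distance from (3, −1) must equal 3√5:
(−3m − (−9))² = 45(m² + 1)
2m² + 3m − 2 = 0, so m = 1/2 or m = −2.
Through (6, 8) these give x − 2y = −10 and 2x + y = 20.

x − 2y = −10 and 2x + y = 20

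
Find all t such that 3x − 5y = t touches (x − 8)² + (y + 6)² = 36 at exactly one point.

The line touches the circle iff its distance from (8, −6) is 6:
|3·8 − 5·(−6) − t| / √34 = 6
|t − (54)| = 6√34.

t = 54 ± 6√34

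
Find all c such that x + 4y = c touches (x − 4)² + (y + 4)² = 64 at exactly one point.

c = −12 ± 8√17

For a tangent, require d(centre, line) = r = 8.
|1·4 + 4·(−4) − c| / √17 = 8
|c − (−12)| = 8√17.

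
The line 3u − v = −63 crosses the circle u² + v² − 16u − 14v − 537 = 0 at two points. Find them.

(−17, 12) and (−15, 18)

From the line, v = 3u + 63. Substituting:
10u² + 320u + 2550 = 0  ⟹  u² + 32u + 255 = 0
u = −15 or u = −17, giving (−15, 18) and (−17, 12).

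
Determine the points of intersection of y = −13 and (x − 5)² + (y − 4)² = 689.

From the line, y = −13. Substituting:
x² − 10x − 375 = 0
x = 25 or x = −15, giving (25, −13) and (−15, −13).

(−15, −13) and (25, −13)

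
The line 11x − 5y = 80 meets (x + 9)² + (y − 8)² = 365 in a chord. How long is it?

From the line, y = (−80 + 11x)/5. Substituting:
146x² − 2190x + 7300 = 0  ⟹  x² − 15x + 50 = 0
x = 10 or x = 5, giving (10, 6) and (5, −5).
Chord length = distance between (10, 6) and (5, −5) = √146 = √146.

√146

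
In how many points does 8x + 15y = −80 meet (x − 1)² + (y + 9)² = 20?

Substituting the line into the circle gives 289x² − 1330x − 1250 = 0.
Discriminant = (−1330)² − 4·289·(−1250) = 3213900 > 0.
Two real roots: the line is a secant.

2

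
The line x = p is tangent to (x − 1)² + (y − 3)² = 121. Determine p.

p = −10 or p = 12

For a tangent, require d(centre, line) = r = 11.
|1·1 + 0·3 − p| / √1 = 11
|p − (1)| = 11, so p = 12 or p = −10.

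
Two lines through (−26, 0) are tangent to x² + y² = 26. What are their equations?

Write the tangent as mx − y + (0 − m·(−26)) = 0 and set its distance from the centre to √26:
[m·(26) − (0)]² = 26(m² + 1)
25m² − 1 = 0, so m = 1/5 or m = −1/5.
Through (−26, 0) these give x − 5y = −26 and x + 5y = −26.

x − 5y = −26 and x + 5y = −26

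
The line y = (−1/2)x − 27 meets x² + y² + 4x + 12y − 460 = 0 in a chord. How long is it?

12√5

Centre (−2, −6), r² = 500. Perpendicular distance d from centre to line = |40| / √5 = 40/√5.
Chord = 2√(r² − d²) = 2·√(180) = 12√5.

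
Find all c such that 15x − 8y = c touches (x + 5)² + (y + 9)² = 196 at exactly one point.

Tangency holds when the distance from the centre (−5, −9) to the line equals the radius 14:
|15·(−5) − 8·(−9) − c| / √289 = 14
|c − (−3)| = 14·17, so c = 235 or c = −241.

c = −241 or c = 235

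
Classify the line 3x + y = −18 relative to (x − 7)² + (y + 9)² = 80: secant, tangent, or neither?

neither

Substituting the line into the circle gives 10x² + 40x + 50 = 0.
Discriminant = (40)² − 4·10·(50) = −400 < 0.
No real roots: the line does not meet the circle.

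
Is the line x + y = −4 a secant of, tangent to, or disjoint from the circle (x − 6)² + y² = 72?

Centre (6, 0), r² = 72. Distance² from centre to line = (10)²/2 = 50.
Since d² < r², the line cuts the circle twice.

secant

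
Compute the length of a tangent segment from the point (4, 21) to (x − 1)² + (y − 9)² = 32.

The centre is (1, 9) and r = 4√2. The square of the distance from P to the centre is 9 + 144 = 153.
By the tangent–radius right angle, tangent length = √(|PO|² − r²) = √121 = 11.

11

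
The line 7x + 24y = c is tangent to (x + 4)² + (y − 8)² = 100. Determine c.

The line touches the circle iff its distance from (−4, 8) is 10:
|7·(−4) + 24·8 − c| / √625 = 10
|c − (164)| = 10·25, so c = 414 or c = −86.

c = −86 or c = 414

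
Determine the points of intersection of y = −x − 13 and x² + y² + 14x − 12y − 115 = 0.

(−21, 8) and (−5, −8)

From the line, y = −x − 13. Substituting:
2x² + 52x + 210 = 0  ⟹  x² + 26x + 105 = 0
x = −5 or x = −21, giving (−5, −8) and (−21, 8).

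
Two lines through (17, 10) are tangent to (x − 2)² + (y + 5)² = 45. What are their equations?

A line y − (10) = m(x − (17)) is tangent when its distance from (2, −5) is 3√5:
(−15m − (−15))² = 45(m² + 1)
2m² − 5m + 2 = 0, so m = 2 or m = 1/2.
Through (17, 10) these give 2x − y = 24 and x − 2y = −3.

2x − y = 24 and x − 2y = −3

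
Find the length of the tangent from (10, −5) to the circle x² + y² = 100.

The centre is (0, 0) and r = 10. The square of the distance from P to the centre is 100 + 25 = 125.
The tangent meets the radius at right angles, so tangent² = |PO|² − r² = 125 − 100 = 25.

5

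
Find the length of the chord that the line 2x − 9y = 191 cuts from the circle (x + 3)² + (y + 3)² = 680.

4√85

Substitute y = (−191 + 2x)/9:
85x² − 170x − 27455 = 0  ⟹  x² − 2x − 323 = 0
x = 19 or x = −17, giving (19, −17) and (−17, −25).
Chord length = distance between (19, −17) and (−17, −25) = √1360 = 4√85.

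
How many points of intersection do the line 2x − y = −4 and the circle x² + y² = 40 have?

Centre (0, 0), r² = 40. Distance² from centre to line = (4)²/5 = 16/5.
Since d² < r², the line cuts the circle twice.

2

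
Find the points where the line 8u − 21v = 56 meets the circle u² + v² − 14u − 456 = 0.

Substitute v = (−56 + 8u)/21:
505u² − 7070u − 197960 = 0  ⟹  u² − 14u − 392 = 0
u = 28 or u = −14, giving (28, 8) and (−14, −8).

(−14, −8) and (28, 8)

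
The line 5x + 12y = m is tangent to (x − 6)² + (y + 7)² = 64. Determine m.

m = −158 or m = 50

The line touches the circle iff its distance from (6, −7) is 8:
|5·6 + 12·(−7) − m| / √169 = 8
|m − (−54)| = 8·13, so m = 50 or m = −158.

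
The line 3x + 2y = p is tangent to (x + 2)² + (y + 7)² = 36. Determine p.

Tangency holds when the distance from the centre (−2, −7) to the line equals the radius 6:
|3·(−2) + 2·(−7) − p| / √13 = 6
|p − (−20)| = 6√13.

p = −20 ± 6√13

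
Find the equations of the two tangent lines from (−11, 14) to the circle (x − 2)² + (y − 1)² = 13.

A line y − (14) = m(x − (−11)) is tangent when its distance from (2, 1) is √13:
[m·(13) − (−13)]² = 13(m² + 1)
6m² + 13m + 6 = 0, so m = −2/3 or m = −3/2.
With m = −2/3: 2x + 3y = 20. With m = −3/2: 3x + 2y = −5.

2x + 3y = 20 and 3x + 2y = −5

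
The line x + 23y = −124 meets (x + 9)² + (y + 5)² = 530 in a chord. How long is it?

Express y = (−124 − x)/23 and substitute into the circle:
530x² + 9540x − 237440 = 0  ⟹  x² + 18x − 448 = 0
x = 14 or x = −32, giving (14, −6) and (−32, −4).
Chord length = distance between (14, −6) and (−32, −4) = √2120 = 2√530.

2√530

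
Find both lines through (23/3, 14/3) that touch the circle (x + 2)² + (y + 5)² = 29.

Write the tangent as mx − y + (14/3 − m·(23/3)) = 0 and set its distance from the centre to √29:
[m·(−29/3) − (−29/3)]² = 29(m² + 1)
10m² − 29m + 10 = 0, so m = 2/5 or m = 5/2.
With m = 2/5: 2x − 5y = −8. With m = 5/2: 5x − 2y = 29.

2x − 5y = −8 and 5x − 2y = 29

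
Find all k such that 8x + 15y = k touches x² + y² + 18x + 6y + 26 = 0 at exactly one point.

k = −253 or k = 19

Tangency holds when the distance from the centre (−9, −3) to the line equals the radius 8:
|8·(−9) + 15·(−3) − k| / √289 = 8
|k − (−117)| = 8·17, so k = 19 or k = −253.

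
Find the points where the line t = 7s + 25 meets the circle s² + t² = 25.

(−4, −3) and (−3, 4)

From the line, t = 7s + 25. Substituting:
50s² + 350s + 600 = 0  ⟹  s² + 7s + 12 = 0
s = −3 or s = −4, giving (−3, 4) and (−4, −3).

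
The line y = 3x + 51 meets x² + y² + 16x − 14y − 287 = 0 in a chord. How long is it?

12√10

Centre (−8, 7), r² = 400. Perpendicular distance d from centre to line = |20| / √10 = 20/√10.
Chord = 2√(r² − d²) = 2·√(360) = 12√10.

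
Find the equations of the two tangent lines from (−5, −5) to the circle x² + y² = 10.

Write the tangent as mx − y + (−5 − m·(−5)) = 0 and set its distance from the centre to √10:
[m·(5) − (5)]² = 10(m² + 1)
3m² − 10m + 3 = 0, so m = 3 or m = 1/3.
With m = 3: 3x − y = −10. With m = 1/3: x − 3y = 10.

3x − y = −10 and x − 3y = 10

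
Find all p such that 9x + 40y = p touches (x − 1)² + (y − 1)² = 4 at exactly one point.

p = −33 or p = 131

For a tangent, require d(centre, line) = r = 2.
|9·1 + 40·1 − p| / √1681 = 2
|p − (49)| = 2·41, so p = 131 or p = −33.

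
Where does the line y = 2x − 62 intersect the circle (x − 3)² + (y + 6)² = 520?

From the line, y = 2x − 62. Substituting:
5x² − 230x + 2625 = 0  ⟹  x² − 46x + 525 = 0
x = 25 or x = 21, giving (25, −12) and (21, −20).

(21, −20) and (25, −12)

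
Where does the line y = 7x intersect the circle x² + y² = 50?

(−1, −7) and (1, 7)

From the line, y = 7x. Substituting:
50x² − 50 = 0  ⟹  x² − 1 = 0
x = 1 or x = −1, giving (1, 7) and (−1, −7).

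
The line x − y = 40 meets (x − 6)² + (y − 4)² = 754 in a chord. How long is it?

From the line, y = x − 40. Substituting:
2x² − 100x + 1218 = 0  ⟹  x² − 50x + 609 = 0
x = 29 or x = 21, giving (29, −11) and (21, −19).
Chord length = distance between (29, −11) and (21, −19) = √128 = 8√2.

8√2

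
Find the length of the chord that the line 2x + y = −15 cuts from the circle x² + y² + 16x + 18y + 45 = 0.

8√5

From the line, y = −2x − 15. Substituting:
5x² + 40x = 0  ⟹  x² + 8x = 0
x = 0 or x = −8, giving (0, −15) and (−8, 1).
|(0, −15) − (−8, 1)| = √((8)² + (−16)²) = 8√5.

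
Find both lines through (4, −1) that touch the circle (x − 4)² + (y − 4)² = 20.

Let a tangent through (4, −1) have slope m. Its distance from (4, 4) must equal 2√5:
[m·(0) − (5)]² = 20(m² + 1)
4m² − 1 = 0, so m = −1/2 or m = 1/2.
Through (4, −1) these give x + 2y = 2 and x − 2y = 6.

x + 2y = 2 and x − 2y = 6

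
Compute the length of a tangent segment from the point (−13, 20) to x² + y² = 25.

4√34

With centre O = (0, 0), |OP|² = 569 and r² = 25.
Power of the point: PT² = |PO|² − r² = 544, so PT = 4√34.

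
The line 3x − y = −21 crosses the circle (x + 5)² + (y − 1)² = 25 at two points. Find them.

(−8, −3) and (−5, 6)

Express y = 3x + 21 and substitute into the circle:
10x² + 130x + 400 = 0  ⟹  x² + 13x + 40 = 0
x = −5 or x = −8, giving (−5, 6) and (−8, −3).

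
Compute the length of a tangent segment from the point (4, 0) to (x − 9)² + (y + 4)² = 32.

3

With centre O = (9, −4), |OP|² = 41 and r² = 32.
By the tangent–radius right angle, tangent length = √(|PO|² − r²) = √9 = 3.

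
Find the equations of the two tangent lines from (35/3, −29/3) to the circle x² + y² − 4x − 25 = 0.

2x + 5y = −25 and 5x + 2y = 39

A line y − (−29/3) = m(x − (35/3)) is tangent when its distance from (2, 0) is √29:
[m·(−29/3) − (29/3)]² = 29(m² + 1)
10m² + 29m + 10 = 0, so m = −2/5 or m = −5/2.
With m = −2/5: 2x + 5y = −25. With m = −5/2: 5x + 2y = 39.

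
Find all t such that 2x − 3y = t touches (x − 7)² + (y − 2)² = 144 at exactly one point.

The line touches the circle iff its distance from (7, 2) is 12:
|2·7 − 3·2 − t| / √13 = 12
|t − (8)| = 12√13.

t = 8 ± 12√13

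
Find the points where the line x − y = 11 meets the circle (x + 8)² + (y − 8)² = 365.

From the line, y = x − 11. Substituting:
2x² − 22x + 60 = 0  ⟹  x² − 11x + 30 = 0
x = 6 or x = 5, giving (6, −5) and (5, −6).

(5, −6) and (6, −5)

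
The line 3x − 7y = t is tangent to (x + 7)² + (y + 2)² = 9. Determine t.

t = −7 ± 3√58

For a tangent, require d(centre, line) = r = 3.
|3·(−7) − 7·(−2) − t| / √58 = 3
|t − (−7)| = 3√58.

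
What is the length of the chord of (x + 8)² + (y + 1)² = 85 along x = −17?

The line gives x = −17. Substituting into the circle:
y² + 2y − 3 = 0
y = 1 or y = −3, giving (−17, 1) and (−17, −3).
Chord length = distance between (−17, 1) and (−17, −3) = √16 = 4.

4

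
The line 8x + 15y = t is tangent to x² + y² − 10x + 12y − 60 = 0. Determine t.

t = −237 or t = 137

The line touches the circle iff its distance from (5, −6) is 11:
|8·5 + 15·(−6) − t| / √289 = 11
|t − (−50)| = 11·17, so t = 137 or t = −237.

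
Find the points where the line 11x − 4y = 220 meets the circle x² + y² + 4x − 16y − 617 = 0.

Substitute y = (−220 + 11x)/4:
137x² − 5480x + 52608 = 0  ⟹  x² − 40x + 384 = 0
x = 24 or x = 16, giving (24, 11) and (16, −11).

(16, −11) and (24, 11)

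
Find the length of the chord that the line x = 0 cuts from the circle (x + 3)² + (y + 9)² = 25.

Centre (−3, −9), r² = 25. Perpendicular distance d from centre to line = |−3| / √1 = 3.
Half the chord is √(r² − d²) = √(16), so the full chord is 8.

8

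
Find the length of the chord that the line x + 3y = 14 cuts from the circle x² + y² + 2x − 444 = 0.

From the line, y = (14 − x)/3. Substituting:
10x² − 10x − 3800 = 0  ⟹  x² − x − 380 = 0
x = 20 or x = −19, giving (20, −2) and (−19, 11).
Chord length = distance between (20, −2) and (−19, 11) = √1690 = 13√10.

13√10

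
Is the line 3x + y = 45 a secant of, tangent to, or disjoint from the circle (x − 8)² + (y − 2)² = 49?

Centre (8, 2), r² = 49. Distance² from centre to line = (−19)²/10 = 361/10.
Since d² < r², the line cuts the circle twice.

secant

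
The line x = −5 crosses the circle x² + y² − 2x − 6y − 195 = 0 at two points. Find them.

(−5, −10) and (−5, 16)

The line gives x = −5. Substituting into the circle:
y² − 6y − 160 = 0
y = 16 or y = −10, giving (−5, 16) and (−5, −10).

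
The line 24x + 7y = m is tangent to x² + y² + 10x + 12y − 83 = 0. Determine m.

m = −462 or m = 138

Tangency holds when the distance from the centre (−5, −6) to the line equals the radius 12:
|24·(−5) + 7·(−6) − m| / √625 = 12
|m − (−162)| = 12·25, so m = 138 or m = −462.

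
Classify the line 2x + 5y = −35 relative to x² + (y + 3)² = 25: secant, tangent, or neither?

secant

Substituting the line into the circle gives 29x² + 80x − 225 = 0.
Δ = 6400 − (−26100) = 32500.
Two real roots: the line is a secant.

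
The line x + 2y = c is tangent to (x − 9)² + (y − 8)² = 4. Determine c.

The line touches the circle iff its distance from (9, 8) is 2:
|1·9 + 2·8 − c| / √5 = 2
|c − (25)| = 2√5.

c = 25 ± 2√5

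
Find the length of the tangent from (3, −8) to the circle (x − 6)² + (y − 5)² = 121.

The centre is (6, 5) and r = 11. The square of the distance from P to the centre is 9 + 169 = 178.
Power of the point: PT² = |PO|² − r² = 57, so PT = √57.

√57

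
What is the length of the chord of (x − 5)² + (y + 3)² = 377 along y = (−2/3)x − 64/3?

The distance from (5, −3) to the line is 65/√13, and r² = 377.
Chord = 2√(r² − d²) = 2·√(52) = 4√13.

4√13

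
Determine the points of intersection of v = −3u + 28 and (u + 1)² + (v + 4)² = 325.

From the line, v = −3u + 28. Substituting:
10u² − 190u + 700 = 0  ⟹  u² − 19u + 70 = 0
u = 14 or u = 5, giving (14, −14) and (5, 13).

(5, 13) and (14, −14)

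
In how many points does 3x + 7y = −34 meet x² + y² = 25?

Centre (0, 0), r² = 25. Distance² from centre to line = (34)²/58 = 578/29.
Since d² < r², the line cuts the circle twice.

2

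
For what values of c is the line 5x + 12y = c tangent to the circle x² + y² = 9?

c = −39 or c = 39

Tangency holds when the distance from the centre (0, 0) to the line equals the radius 3:
|5·0 + 12·0 − c| / √169 = 3
|c| = 3·13, so c = 39 or c = −39.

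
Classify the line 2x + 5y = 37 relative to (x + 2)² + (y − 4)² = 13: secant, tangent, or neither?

d² = (2·(−2) + 5·4 − (37))²/29 = 441/29; r² = 13.
Since d² > r², the line lies outside the circle.

neither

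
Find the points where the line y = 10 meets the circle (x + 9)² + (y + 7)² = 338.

Substitute y = 10:
x² + 18x + 32 = 0
x = −2 or x = −16, giving (−2, 10) and (−16, 10).

(−16, 10) and (−2, 10)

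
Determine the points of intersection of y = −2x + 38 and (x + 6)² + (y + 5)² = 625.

Express y = −2x + 38 and substitute into the circle:
5x² − 160x + 1260 = 0  ⟹  x² − 32x + 252 = 0
x = 18 or x = 14, giving (18, 2) and (14, 10).

(14, 10) and (18, 2)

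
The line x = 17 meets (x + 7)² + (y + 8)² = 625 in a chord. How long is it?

14

The distance from (−7, −8) to the line is 24, and r² = 625.
Chord = 2√(r² − d²) = 2·√(49) = 14.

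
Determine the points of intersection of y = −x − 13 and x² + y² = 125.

(−11, −2) and (−2, −11)

Substitute y = −x − 13:
2x² + 26x + 44 = 0  ⟹  x² + 13x + 22 = 0
x = −2 or x = −11, giving (−2, −11) and (−11, −2).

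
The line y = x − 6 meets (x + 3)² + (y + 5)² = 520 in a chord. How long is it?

32√2

Substitute y = x − 6:
2x² + 4x − 510 = 0  ⟹  x² + 2x − 255 = 0
x = 15 or x = −17, giving (15, 9) and (−17, −23).
|(15, 9) − (−17, −23)| = √((32)² + (32)²) = 32√2.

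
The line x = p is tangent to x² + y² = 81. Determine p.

p = −9 or p = 9

Tangency holds when the distance from the centre (0, 0) to the line equals the radius 9:
|1·0 + 0·0 − p| / √1 = 9
|p| = 9, so p = 9 or p = −9.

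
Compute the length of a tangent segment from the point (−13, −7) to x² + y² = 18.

10√2

The centre is (0, 0) and r = 3√2. The square of the distance from P to the centre is 169 + 49 = 218.
The tangent meets the radius at right angles, so tangent² = |PO|² − r² = 218 − 18 = 200.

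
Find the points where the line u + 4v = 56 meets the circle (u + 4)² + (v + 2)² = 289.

(−4, 15) and (4, 13)

From the line, v = (56 − u)/4. Substituting:
17u² − 272 = 0  ⟹  u² − 16 = 0
u = 4 or u = −4, giving (4, 13) and (−4, 15).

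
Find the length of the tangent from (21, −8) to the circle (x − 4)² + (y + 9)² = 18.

4√17

The centre is (4, −9) and r = 3√2. The square of the distance from P to the centre is 289 + 1 = 290.
By the tangent–radius right angle, tangent length = √(|PO|² − r²) = √272 = 4√17.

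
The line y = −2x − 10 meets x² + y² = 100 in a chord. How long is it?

From the line, y = −2x − 10. Substituting:
5x² + 40x = 0  ⟹  x² + 8x = 0
x = 0 or x = −8, giving (0, −10) and (−8, 6).
|(0, −10) − (−8, 6)| = √((8)² + (−16)²) = 8√5.

8√5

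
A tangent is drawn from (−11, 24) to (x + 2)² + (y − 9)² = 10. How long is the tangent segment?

With centre O = (−2, 9), |OP|² = 306 and r² = 10.
The tangent meets the radius at right angles, so tangent² = |PO|² − r² = 306 − 10 = 296.

2√74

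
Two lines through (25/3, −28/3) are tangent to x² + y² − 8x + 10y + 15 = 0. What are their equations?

Write the tangent as mx − y + (−28/3 − m·(25/3)) = 0 and set its distance from the centre to √26:
[m·(−13/3) − (13/3)]² = 26(m² + 1)
5m² − 26m + 5 = 0, so m = 5 or m = 1/5.
With m = 5: 5x − y = 51. With m = 1/5: x − 5y = 55.

5x − y = 51 and x − 5y = 55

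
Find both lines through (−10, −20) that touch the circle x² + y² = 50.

A line y − (−20) = m(x − (−10)) is tangent when its distance from (0, 0) is 5√2:
[m·(10) − (20)]² = 50(m² + 1)
m² − 8m + 7 = 0, so m = 7 or m = 1.
With m = 7: 7x − y = −50. With m = 1: x − y = 10.

7x − y = −50 and x − y = 10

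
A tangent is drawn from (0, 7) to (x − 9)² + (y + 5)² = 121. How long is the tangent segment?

2√26

With centre O = (9, −5), |OP|² = 225 and r² = 121.
By the tangent–radius right angle, tangent length = √(|PO|² − r²) = √104 = 2√26.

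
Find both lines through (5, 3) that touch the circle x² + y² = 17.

4x − y = 17 and x + 4y = 17

A line y − (3) = m(x − (5)) is tangent when its distance from (0, 0) is √17:
(−5m − (−3))² = 17(m² + 1)
4m² − 15m − 4 = 0, so m = 4 or m = −1/4.
Through (5, 3) these give 4x − y = 17 and x + 4y = 17.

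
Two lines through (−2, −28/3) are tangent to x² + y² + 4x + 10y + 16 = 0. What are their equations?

Let a tangent through (−2, −28/3) have slope m. Its distance from (−2, −5) must equal √13:
(0m − (13/3))² = 13(m² + 1)
9m² − 4 = 0, so m = −2/3 or m = 2/3.
Through (−2, −28/3) these give 2x + 3y = −32 and 2x − 3y = 24.

2x + 3y = −32 and 2x − 3y = 24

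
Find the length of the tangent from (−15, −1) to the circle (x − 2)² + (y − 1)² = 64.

√229

Centre (2, 1), r² = 64. |PO|² = (−17)² + (−2)² = 293.
By the tangent–radius right angle, tangent length = √(|PO|² − r²) = √229.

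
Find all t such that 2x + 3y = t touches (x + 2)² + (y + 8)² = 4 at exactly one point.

t = −28 ± 2√13

Tangency holds when the distance from the centre (−2, −8) to the line equals the radius 2:
|2·(−2) + 3·(−8) − t| / √13 = 2
|t − (−28)| = 2√13.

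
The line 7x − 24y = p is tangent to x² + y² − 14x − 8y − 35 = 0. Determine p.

Tangency holds when the distance from the centre (7, 4) to the line equals the radius 10:
|7·7 − 24·4 − p| / √625 = 10
|p − (−47)| = 10·25, so p = 203 or p = −297.

p = −297 or p = 203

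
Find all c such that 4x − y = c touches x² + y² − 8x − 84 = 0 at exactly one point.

c = 16 ± 10√17

Tangency holds when the distance from the centre (4, 0) to the line equals the radius 10:
|4·4 − 1·0 − c| / √17 = 10
|c − (16)| = 10√17.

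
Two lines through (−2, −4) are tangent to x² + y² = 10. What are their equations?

Let a tangent through (−2, −4) have slope m. Its distance from (0, 0) must equal √10:
(2m − (4))² = 10(m² + 1)
3m² + 8m − 3 = 0, so m = −3 or m = 1/3.
Through (−2, −4) these give 3x + y = −10 and x − 3y = 10.

3x + y = −10 and x − 3y = 10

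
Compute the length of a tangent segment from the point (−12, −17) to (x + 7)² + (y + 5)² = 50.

√119

With centre O = (−7, −5), |OP|² = 169 and r² = 50.
By the tangent–radius right angle, tangent length = √(|PO|² − r²) = √119.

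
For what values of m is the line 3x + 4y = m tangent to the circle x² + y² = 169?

Tangency holds when the distance from the centre (0, 0) to the line equals the radius 13:
|3·0 + 4·0 − m| / √25 = 13
|m| = 13·5, so m = 65 or m = −65.

m = −65 or m = 65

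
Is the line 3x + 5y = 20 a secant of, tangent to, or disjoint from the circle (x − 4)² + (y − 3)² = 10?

secant

Centre (4, 3), r² = 10. Distance² from centre to line = (7)²/34 = 49/34.
Since d² < r², the line cuts the circle twice.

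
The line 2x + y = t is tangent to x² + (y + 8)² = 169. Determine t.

t = −8 ± 13√5

Tangency holds when the distance from the centre (0, −8) to the line equals the radius 13:
|2·0 + 1·(−8) − t| / √5 = 13
|t − (−8)| = 13√5.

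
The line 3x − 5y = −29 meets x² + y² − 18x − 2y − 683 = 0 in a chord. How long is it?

9√34

Express y = (29 + 3x)/5 and substitute into the circle:
34x² − 306x − 16524 = 0  ⟹  x² − 9x − 486 = 0
x = 27 or x = −18, giving (27, 22) and (−18, −5).
|(27, 22) − (−18, −5)| = √((45)² + (27)²) = 9√34.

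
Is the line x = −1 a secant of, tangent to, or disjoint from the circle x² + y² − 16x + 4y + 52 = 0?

Substituting the line into the circle gives y² + 4y + 69 = 0.
Discriminant = (4)² − 4·1·(69) = −260 < 0.
No real roots: the line does not meet the circle.

disjoint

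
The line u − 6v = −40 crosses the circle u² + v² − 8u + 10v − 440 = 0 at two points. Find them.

From the line, v = (40 + u)/6. Substituting:
37u² − 148u − 11840 = 0  ⟹  u² − 4u − 320 = 0
u = 20 or u = −16, giving (20, 10) and (−16, 4).

(−16, 4) and (20, 10)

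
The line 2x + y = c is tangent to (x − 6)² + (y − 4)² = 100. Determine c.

c = 16 ± 10√5

Tangency holds when the distance from the centre (6, 4) to the line equals the radius 10:
|2·6 + 1·4 − c| / √5 = 10
|c − (16)| = 10√5.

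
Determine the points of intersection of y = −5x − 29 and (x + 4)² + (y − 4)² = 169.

Express y = −5x − 29 and substitute into the circle:
26x² + 338x + 936 = 0  ⟹  x² + 13x + 36 = 0
x = −4 or x = −9, giving (−4, −9) and (−9, 16).

(−9, 16) and (−4, −9)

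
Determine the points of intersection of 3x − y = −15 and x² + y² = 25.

(−5, 0) and (−4, 3)

From the line, y = 3x + 15. Substituting:
10x² + 90x + 200 = 0  ⟹  x² + 9x + 20 = 0
x = −4 or x = −5, giving (−4, 3) and (−5, 0).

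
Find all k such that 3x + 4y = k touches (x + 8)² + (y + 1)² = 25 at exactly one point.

k = −53 or k = −3

The line touches the circle iff its distance from (−8, −1) is 5:
|3·(−8) + 4·(−1) − k| / √25 = 5
|k − (−28)| = 5·5, so k = −3 or k = −53.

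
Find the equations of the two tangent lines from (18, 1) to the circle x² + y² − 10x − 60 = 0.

6x + 7y = 115 and 7x − 6y = 120

Let a tangent through (18, 1) have slope m. Its distance from (5, 0) must equal √85:
(−13m − (−1))² = 85(m² + 1)
42m² − 13m − 42 = 0, so m = −6/7 or m = 7/6.
With m = −6/7: 6x + 7y = 115. With m = 7/6: 7x − 6y = 120.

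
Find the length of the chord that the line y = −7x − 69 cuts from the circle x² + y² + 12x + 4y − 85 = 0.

15√2

The distance from (−6, −2) to the line is 25/√50, and r² = 125.
Chord = 2√(r² − d²) = 2·√(225/2) = 15√2.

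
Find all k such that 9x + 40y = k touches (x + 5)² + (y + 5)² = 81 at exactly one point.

The line touches the circle iff its distance from (−5, −5) is 9:
|9·(−5) + 40·(−5) − k| / √1681 = 9
|k − (−245)| = 9·41, so k = 124 or k = −614.

k = −614 or k = 124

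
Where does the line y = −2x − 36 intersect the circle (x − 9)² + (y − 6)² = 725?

From the line, y = −2x − 36. Substituting:
5x² + 150x + 1120 = 0  ⟹  x² + 30x + 224 = 0
x = −14 or x = −16, giving (−14, −8) and (−16, −4).

(−16, −4) and (−14, −8)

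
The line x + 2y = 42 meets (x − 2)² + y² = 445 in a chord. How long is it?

10√5

Substitute y = (42 − x)/2:
5x² − 100x = 0  ⟹  x² − 20x = 0
x = 20 or x = 0, giving (20, 11) and (0, 21).
Chord length = distance between (20, 11) and (0, 21) = √500 = 10√5.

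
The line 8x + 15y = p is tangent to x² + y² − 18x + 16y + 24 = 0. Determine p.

p = −235 or p = 139

For a tangent, require d(centre, line) = r = 11.
|8·9 + 15·(−8) − p| / √289 = 11
|p − (−48)| = 11·17, so p = 139 or p = −235.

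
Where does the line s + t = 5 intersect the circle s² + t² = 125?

(−5, 10) and (10, −5)

Express t = −s + 5 and substitute into the circle:
2s² − 10s − 100 = 0  ⟹  s² − 5s − 50 = 0
s = 10 or s = −5, giving (10, −5) and (−5, 10).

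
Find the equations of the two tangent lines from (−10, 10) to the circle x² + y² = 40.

Write the tangent as mx − y + (10 − m·(−10)) = 0 and set its distance from the centre to 2√10:
(10m − (−10))² = 40(m² + 1)
3m² + 10m + 3 = 0, so m = −1/3 or m = −3.
Through (−10, 10) these give x + 3y = 20 and 3x + y = −20.

x + 3y = 20 and 3x + y = −20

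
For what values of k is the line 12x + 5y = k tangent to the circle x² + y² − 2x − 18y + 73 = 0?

k = 18 or k = 96

For a tangent, require d(centre, line) = r = 3.
|12·1 + 5·9 − k| / √169 = 3
|k − (57)| = 3·13, so k = 96 or k = 18.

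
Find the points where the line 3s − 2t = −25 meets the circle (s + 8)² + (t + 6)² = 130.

(−17, −13) and (−5, 5)

From the line, t = (25 + 3s)/2. Substituting:
13s² + 286s + 1105 = 0  ⟹  s² + 22s + 85 = 0
s = −5 or s = −17, giving (−5, 5) and (−17, −13).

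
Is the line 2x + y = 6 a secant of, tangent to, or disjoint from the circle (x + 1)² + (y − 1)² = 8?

disjoint

Substituting the line into the circle gives 5x² − 18x + 18 = 0.
Discriminant = (−18)² − 4·5·(18) = −36 < 0.
No real roots: the line does not meet the circle.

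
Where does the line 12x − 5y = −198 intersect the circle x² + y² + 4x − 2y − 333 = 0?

(−19, −6) and (−9, 18)

Substitute y = (198 + 12x)/5:
169x² + 4732x + 28899 = 0  ⟹  x² + 28x + 171 = 0
x = −9 or x = −19, giving (−9, 18) and (−19, −6).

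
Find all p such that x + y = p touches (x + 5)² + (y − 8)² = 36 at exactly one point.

For a tangent, require d(centre, line) = r = 6.
|1·(−5) + 1·8 − p| / √2 = 6
|p − (3)| = 6√2.

p = 3 ± 6√2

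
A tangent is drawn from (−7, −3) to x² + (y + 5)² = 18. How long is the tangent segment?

The centre is (0, −5) and r = 3√2. The square of the distance from P to the centre is 49 + 4 = 53.
Power of the point: PT² = |PO|² − r² = 35, so PT = √35.

√35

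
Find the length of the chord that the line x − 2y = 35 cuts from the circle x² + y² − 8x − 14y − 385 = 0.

Substitute y = (−35 + x)/2:
5x² − 130x + 665 = 0  ⟹  x² − 26x + 133 = 0
x = 19 or x = 7, giving (19, −8) and (7, −14).
|(19, −8) − (7, −14)| = √((12)² + (6)²) = 6√5.

6√5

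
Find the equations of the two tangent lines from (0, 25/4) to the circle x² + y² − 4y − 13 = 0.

x − 4y = −25 and x + 4y = 25

Let a tangent through (0, 25/4) have slope m. Its distance from (0, 2) must equal √17:
(0m − (−17/4))² = 17(m² + 1)
16m² − 1 = 0, so m = 1/4 or m = −1/4.
With m = 1/4: x − 4y = −25. With m = −1/4: x + 4y = 25.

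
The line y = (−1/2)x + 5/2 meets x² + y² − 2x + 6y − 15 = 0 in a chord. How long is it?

Centre (1, −3), r² = 25. Perpendicular distance d from centre to line = |−10| / √5 = 10/√5.
Chord = 2√(r² − d²) = 2·√(5) = 2√5.

2√5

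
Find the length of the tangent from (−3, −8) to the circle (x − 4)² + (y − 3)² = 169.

With centre O = (4, 3), |OP|² = 170 and r² = 169.
Power of the point: PT² = |PO|² − r² = 1, so PT = 1.

1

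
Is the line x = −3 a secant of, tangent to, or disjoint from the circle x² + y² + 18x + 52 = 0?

disjoint

Substituting the line into the circle gives y² + 7 = 0.
Δ = 0 − 28 = −28.
No real roots: the line does not meet the circle.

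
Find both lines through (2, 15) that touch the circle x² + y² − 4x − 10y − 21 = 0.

Write the tangent as mx − y + (15 − m·(2)) = 0 and set its distance from the centre to 5√2:
(0m − (−10))² = 50(m² + 1)
m² − 1 = 0, so m = 1 or m = −1.
Through (2, 15) these give x − y = −13 and x + y = 17.

x − y = −13 and x + y = 17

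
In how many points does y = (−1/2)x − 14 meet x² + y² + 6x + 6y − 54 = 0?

0

Centre (−3, −3), r² = 72. Distance² from centre to line = (19)²/5 = 361/5.
Since d² > r², the line lies outside the circle.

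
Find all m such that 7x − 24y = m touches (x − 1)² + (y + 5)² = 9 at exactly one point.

Tangency holds when the distance from the centre (1, −5) to the line equals the radius 3:
|7·1 − 24·(−5) − m| / √625 = 3
|m − (127)| = 3·25, so m = 202 or m = 52.

m = 52 or m = 202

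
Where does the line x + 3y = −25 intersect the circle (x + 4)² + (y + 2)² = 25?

Express y = (−25 − x)/3 and substitute into the circle:
10x² + 110x + 280 = 0  ⟹  x² + 11x + 28 = 0
x = −4 or x = −7, giving (−4, −7) and (−7, −6).

(−7, −6) and (−4, −7)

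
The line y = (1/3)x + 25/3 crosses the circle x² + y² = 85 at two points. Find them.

(−7, 6) and (2, 9)

From the line, y = (25 + x)/3. Substituting:
10x² + 50x − 140 = 0  ⟹  x² + 5x − 14 = 0
x = 2 or x = −7, giving (2, 9) and (−7, 6).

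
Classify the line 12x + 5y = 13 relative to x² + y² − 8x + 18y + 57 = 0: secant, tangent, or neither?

d² = (12·4 + 5·(−9) − (13))²/169 = 100/169; r² = 40.
Since d² < r², the line cuts the circle twice.

secant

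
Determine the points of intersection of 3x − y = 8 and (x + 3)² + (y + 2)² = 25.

(1, −5) and (2, −2)

Substitute y = 3x − 8:
10x² − 30x + 20 = 0  ⟹  x² − 3x + 2 = 0
x = 2 or x = 1, giving (2, −2) and (1, −5).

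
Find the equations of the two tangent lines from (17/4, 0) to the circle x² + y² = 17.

Write the tangent as mx − y + (0 − m·(17/4)) = 0 and set its distance from the centre to √17:
(−17/4m − (0))² = 17(m² + 1)
m² − 16 = 0, so m = 4 or m = −4.
With m = 4: 4x − y = 17. With m = −4: 4x + y = 17.

4x − y = 17 and 4x + y = 17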